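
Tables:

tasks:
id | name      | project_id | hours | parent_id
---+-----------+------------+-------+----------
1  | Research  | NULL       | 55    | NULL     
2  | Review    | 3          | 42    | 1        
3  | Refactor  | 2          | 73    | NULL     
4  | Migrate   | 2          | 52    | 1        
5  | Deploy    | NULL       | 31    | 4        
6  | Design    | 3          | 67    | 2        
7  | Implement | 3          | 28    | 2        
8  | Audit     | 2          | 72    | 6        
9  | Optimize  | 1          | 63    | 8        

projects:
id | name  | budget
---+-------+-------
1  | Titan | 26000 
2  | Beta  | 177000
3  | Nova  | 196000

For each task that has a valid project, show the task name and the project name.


INNER JOIN keeps only tasks rows whose project_id matches an id in projects. Walk through each task:
  - task 1 (Research): project_id=NULL, no match -> dropped
  - task 2 (Review): project_id=3 -> matches Nova
  - task 3 (Refactor): project_id=2 -> matches Beta
  - task 4 (Migrate): project_id=2 -> matches Beta
  - task 5 (Deploy): project_id=NULL, no match -> dropped
  - task 6 (Design): project_id=3 -> matches Nova
  - task 7 (Implement): project_id=3 -> matches Nova
  - task 8 (Audit): project_id=2 -> matches Beta
  - task 9 (Optimize): project_id=1 -> matches Titan
So 2 of 9 rows are dropped.

SQL:
SELECT a.name, b.name AS project
FROM tasks a
INNER JOIN projects b ON a.project_id = b.id

Result:
name      | project
----------+--------
Review    | Nova   
Refactor  | Beta   
Migrate   | Beta   
Design    | Nova   
Implement | Nova   
Audit     | Beta   
Optimize  | Titan  


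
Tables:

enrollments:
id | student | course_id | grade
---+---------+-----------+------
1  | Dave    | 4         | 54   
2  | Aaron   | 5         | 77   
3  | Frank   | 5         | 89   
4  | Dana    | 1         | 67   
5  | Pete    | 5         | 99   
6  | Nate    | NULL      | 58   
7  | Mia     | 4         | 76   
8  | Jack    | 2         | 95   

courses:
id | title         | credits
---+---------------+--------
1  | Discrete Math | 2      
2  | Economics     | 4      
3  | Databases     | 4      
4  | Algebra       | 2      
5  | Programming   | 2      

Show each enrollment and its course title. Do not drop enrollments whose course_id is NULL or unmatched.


LEFT JOIN keeps every row from enrollments (the left table); where course_id has no match in courses, the course columns become NULL. Walk through each enrollment:
  - enrollment 1 (Dave): course_id=4 -> matches Algebra
  - enrollment 2 (Aaron): course_id=5 -> matches Programming
  - enrollment 3 (Frank): course_id=5 -> matches Programming
  - enrollment 4 (Dana): course_id=1 -> matches Discrete Math
  - enrollment 5 (Pete): course_id=5 -> matches Programming
  - enrollment 6 (Nate): course_id=NULL, no match -> kept with NULL
  - enrollment 7 (Mia): course_id=4 -> matches Algebra
  - enrollment 8 (Jack): course_id=2 -> matches Economics
All 8 rows appear; 1 has NULL course.

SQL:
SELECT a.student, b.title AS course
FROM enrollments a
LEFT JOIN courses b ON a.course_id = b.id

Result:
student | course       
--------+--------------
Dave    | Algebra      
Aaron   | Programming  
Frank   | Programming  
Dana    | Discrete Math
Pete    | Programming  
Nate    | NULL         
Mia     | Algebra      
Jack    | Economics    


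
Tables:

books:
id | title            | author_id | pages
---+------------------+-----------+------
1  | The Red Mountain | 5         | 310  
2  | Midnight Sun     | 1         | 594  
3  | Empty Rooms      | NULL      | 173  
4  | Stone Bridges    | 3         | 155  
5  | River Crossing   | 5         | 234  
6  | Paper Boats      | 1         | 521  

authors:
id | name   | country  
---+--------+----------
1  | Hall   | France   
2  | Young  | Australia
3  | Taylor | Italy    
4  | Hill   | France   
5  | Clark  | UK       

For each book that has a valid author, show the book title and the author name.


INNER JOIN keeps only books rows whose author_id matches an id in authors. Walk through each book:
  - book 1 (The Red Mountain): author_id=5 -> matches Clark
  - book 2 (Midnight Sun): author_id=1 -> matches Hall
  - book 3 (Empty Rooms): author_id=NULL, no match -> dropped
  - book 4 (Stone Bridges): author_id=3 -> matches Taylor
  - book 5 (River Crossing): author_id=5 -> matches Clark
  - book 6 (Paper Boats): author_id=1 -> matches Hall
So 1 of 6 rows is dropped.

SQL:
SELECT a.title, b.name AS author
FROM books a
INNER JOIN authors b ON a.author_id = b.id

Result:
title            | author
-----------------+-------
The Red Mountain | Clark 
Midnight Sun     | Hall  
Stone Bridges    | Taylor
River Crossing   | Clark 
Paper Boats      | Hall  


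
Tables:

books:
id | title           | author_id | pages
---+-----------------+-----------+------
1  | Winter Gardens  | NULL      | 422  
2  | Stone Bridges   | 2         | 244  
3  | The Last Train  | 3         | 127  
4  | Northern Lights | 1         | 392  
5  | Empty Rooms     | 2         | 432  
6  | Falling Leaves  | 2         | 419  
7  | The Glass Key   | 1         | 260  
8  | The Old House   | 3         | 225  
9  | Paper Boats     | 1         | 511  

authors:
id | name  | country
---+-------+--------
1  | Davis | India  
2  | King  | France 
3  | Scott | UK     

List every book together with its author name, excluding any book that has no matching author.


INNER JOIN keeps only books rows whose author_id matches an id in authors. Walk through each book:
  - book 1 (Winter Gardens): author_id=NULL, no match -> dropped
  - book 2 (Stone Bridges): author_id=2 -> matches King
  - book 3 (The Last Train): author_id=3 -> matches Scott
  - book 4 (Northern Lights): author_id=1 -> matches Davis
  - book 5 (Empty Rooms): author_id=2 -> matches King
  - book 6 (Falling Leaves): author_id=2 -> matches King
  - book 7 (The Glass Key): author_id=1 -> matches Davis
  - book 8 (The Old House): author_id=3 -> matches Scott
  - book 9 (Paper Boats): author_id=1 -> matches Davis
So 1 of 9 rows is dropped.

SQL:
SELECT a.title, b.name AS author
FROM books a
INNER JOIN authors b ON a.author_id = b.id

Result:
title           | author
----------------+-------
Stone Bridges   | King  
The Last Train  | Scott 
Northern Lights | Davis 
Empty Rooms     | King  
Falling Leaves  | King  
The Glass Key   | Davis 
The Old House   | Scott 
Paper Boats     | Davis 


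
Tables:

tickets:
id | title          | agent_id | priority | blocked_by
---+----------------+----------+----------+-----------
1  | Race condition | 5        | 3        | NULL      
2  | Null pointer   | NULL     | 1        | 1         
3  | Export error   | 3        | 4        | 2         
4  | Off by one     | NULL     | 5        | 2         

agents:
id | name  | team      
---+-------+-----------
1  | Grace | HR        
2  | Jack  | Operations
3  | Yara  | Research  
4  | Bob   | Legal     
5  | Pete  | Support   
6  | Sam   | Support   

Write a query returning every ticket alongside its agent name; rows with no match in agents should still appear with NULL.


LEFT JOIN keeps every row from tickets (the left table); where agent_id has no match in agents, the agent columns become NULL. Walk through each ticket:
  - ticket 1 (Race condition): agent_id=5 -> matches Pete
  - ticket 2 (Null pointer): agent_id=NULL, no match -> kept with NULL
  - ticket 3 (Export error): agent_id=3 -> matches Yara
  - ticket 4 (Off by one): agent_id=NULL, no match -> kept with NULL
All 4 rows appear; 2 have NULL agent.

SQL:
SELECT a.title, b.name AS agent
FROM tickets a
LEFT JOIN agents b ON a.agent_id = b.id

Result:
title          | agent
---------------+------
Race condition | Pete 
Null pointer   | NULL 
Export error   | Yara 
Off by one     | NULL 


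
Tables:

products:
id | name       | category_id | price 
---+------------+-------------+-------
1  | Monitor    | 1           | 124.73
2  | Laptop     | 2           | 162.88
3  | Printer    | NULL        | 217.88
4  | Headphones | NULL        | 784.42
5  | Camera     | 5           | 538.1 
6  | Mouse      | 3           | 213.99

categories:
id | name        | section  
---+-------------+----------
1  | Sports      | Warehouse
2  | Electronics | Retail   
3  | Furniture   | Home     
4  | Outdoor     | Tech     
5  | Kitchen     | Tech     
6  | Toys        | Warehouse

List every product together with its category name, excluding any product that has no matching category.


INNER JOIN keeps only products rows whose category_id matches an id in categories. Walk through each product:
  - product 1 (Monitor): category_id=1 -> matches Sports
  - product 2 (Laptop): category_id=2 -> matches Electronics
  - product 3 (Printer): category_id=NULL, no match -> dropped
  - product 4 (Headphones): category_id=NULL, no match -> dropped
  - product 5 (Camera): category_id=5 -> matches Kitchen
  - product 6 (Mouse): category_id=3 -> matches Furniture
So 2 of 6 rows are dropped.

SQL:
SELECT a.name, b.name AS category
FROM products a
INNER JOIN categories b ON a.category_id = b.id

Result:
name    | category   
--------+------------
Monitor | Sports     
Laptop  | Electronics
Camera  | Kitchen    
Mouse   | Furniture  


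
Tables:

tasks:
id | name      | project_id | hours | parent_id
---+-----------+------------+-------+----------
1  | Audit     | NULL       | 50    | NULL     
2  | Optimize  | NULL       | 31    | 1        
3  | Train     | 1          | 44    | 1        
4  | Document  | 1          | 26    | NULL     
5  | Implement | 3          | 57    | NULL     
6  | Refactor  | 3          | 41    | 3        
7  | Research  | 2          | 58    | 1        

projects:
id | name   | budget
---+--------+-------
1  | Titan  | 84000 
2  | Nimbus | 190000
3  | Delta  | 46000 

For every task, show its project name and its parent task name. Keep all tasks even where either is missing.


Two LEFT JOINs from the same base table tasks: one to projects via project_id, one to tasks itself via parent_id. Both are LEFT so every task is preserved.
Match against projects:
  - task 1 (Audit): project_id=NULL, no match -> kept with NULL
  - task 2 (Optimize): project_id=NULL, no match -> kept with NULL
  - task 3 (Train): project_id=1 -> matches Titan
  - task 4 (Document): project_id=1 -> matches Titan
  - task 5 (Implement): project_id=3 -> matches Delta
  - task 6 (Refactor): project_id=3 -> matches Delta
  - task 7 (Research): project_id=2 -> matches Nimbus
Match against tasks (self):
  - task 1 (Audit): parent_id=NULL -> NULL
  - task 2 (Optimize): parent_id=1 -> Audit
  - task 3 (Train): parent_id=1 -> Audit
  - task 4 (Document): parent_id=NULL -> NULL
  - task 5 (Implement): parent_id=NULL -> NULL
  - task 6 (Refactor): parent_id=3 -> Train
  - task 7 (Research): parent_id=1 -> Audit

SQL:
SELECT a.name, b.name AS project, c.name AS parent
FROM tasks a
LEFT JOIN projects b ON a.project_id = b.id
LEFT JOIN tasks c ON a.parent_id = c.id

Result:
name      | project | parent
----------+---------+-------
Audit     | NULL    | NULL  
Optimize  | NULL    | Audit 
Train     | Titan   | Audit 
Document  | Titan   | NULL  
Implement | Delta   | NULL  
Refactor  | Delta   | Train 
Research  | Nimbus  | Audit 


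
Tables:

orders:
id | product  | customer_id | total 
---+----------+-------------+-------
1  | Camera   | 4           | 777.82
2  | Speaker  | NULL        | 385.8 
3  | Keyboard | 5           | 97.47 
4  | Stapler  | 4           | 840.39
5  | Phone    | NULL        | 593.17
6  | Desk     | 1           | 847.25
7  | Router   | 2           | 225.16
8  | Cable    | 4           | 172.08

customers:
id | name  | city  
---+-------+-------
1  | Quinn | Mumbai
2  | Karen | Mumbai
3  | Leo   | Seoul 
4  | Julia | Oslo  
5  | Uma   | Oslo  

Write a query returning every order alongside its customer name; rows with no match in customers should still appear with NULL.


LEFT JOIN keeps every row from orders (the left table); where customer_id has no match in customers, the customer columns become NULL. Walk through each order:
  - order 1 (Camera): customer_id=4 -> matches Julia
  - order 2 (Speaker): customer_id=NULL, no match -> kept with NULL
  - order 3 (Keyboard): customer_id=5 -> matches Uma
  - order 4 (Stapler): customer_id=4 -> matches Julia
  - order 5 (Phone): customer_id=NULL, no match -> kept with NULL
  - order 6 (Desk): customer_id=1 -> matches Quinn
  - order 7 (Router): customer_id=2 -> matches Karen
  - order 8 (Cable): customer_id=4 -> matches Julia
All 8 rows appear; 2 have NULL customer.

SQL:
SELECT a.product, b.name AS customer
FROM orders a
LEFT JOIN customers b ON a.customer_id = b.id

Result:
product  | customer
---------+---------
Camera   | Julia   
Speaker  | NULL    
Keyboard | Uma     
Stapler  | Julia   
Phone    | NULL    
Desk     | Quinn   
Router   | Karen   
Cable    | Julia   


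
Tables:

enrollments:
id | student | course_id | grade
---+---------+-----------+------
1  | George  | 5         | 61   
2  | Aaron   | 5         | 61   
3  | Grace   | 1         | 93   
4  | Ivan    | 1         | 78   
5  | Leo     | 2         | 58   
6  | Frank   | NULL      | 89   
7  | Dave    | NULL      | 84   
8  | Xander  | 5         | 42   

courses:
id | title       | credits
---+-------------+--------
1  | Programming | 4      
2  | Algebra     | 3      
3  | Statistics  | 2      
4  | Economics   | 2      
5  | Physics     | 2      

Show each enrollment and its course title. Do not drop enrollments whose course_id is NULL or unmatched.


LEFT JOIN keeps every row from enrollments (the left table); where course_id has no match in courses, the course columns become NULL. Walk through each enrollment:
  - enrollment 1 (George): course_id=5 -> matches Physics
  - enrollment 2 (Aaron): course_id=5 -> matches Physics
  - enrollment 3 (Grace): course_id=1 -> matches Programming
  - enrollment 4 (Ivan): course_id=1 -> matches Programming
  - enrollment 5 (Leo): course_id=2 -> matches Algebra
  - enrollment 6 (Frank): course_id=NULL, no match -> kept with NULL
  - enrollment 7 (Dave): course_id=NULL, no match -> kept with NULL
  - enrollment 8 (Xander): course_id=5 -> matches Physics
All 8 rows appear; 2 have NULL course.

SQL:
SELECT a.student, b.title AS course
FROM enrollments a
LEFT JOIN courses b ON a.course_id = b.id

Result:
student | course     
--------+------------
George  | Physics    
Aaron   | Physics    
Grace   | Programming
Ivan    | Programming
Leo     | Algebra    
Frank   | NULL       
Dave    | NULL       
Xander  | Physics    


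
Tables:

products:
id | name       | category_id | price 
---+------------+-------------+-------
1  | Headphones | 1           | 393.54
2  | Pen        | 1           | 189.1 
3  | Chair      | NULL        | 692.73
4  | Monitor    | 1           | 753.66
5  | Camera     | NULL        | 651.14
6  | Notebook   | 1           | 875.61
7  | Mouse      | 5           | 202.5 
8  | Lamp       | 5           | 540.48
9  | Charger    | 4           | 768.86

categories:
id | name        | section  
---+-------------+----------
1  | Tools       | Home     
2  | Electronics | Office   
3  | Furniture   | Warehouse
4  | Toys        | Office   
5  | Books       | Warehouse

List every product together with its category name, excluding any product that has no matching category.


INNER JOIN keeps only products rows whose category_id matches an id in categories. Walk through each product:
  - product 1 (Headphones): category_id=1 -> matches Tools
  - product 2 (Pen): category_id=1 -> matches Tools
  - product 3 (Chair): category_id=NULL, no match -> dropped
  - product 4 (Monitor): category_id=1 -> matches Tools
  - product 5 (Camera): category_id=NULL, no match -> dropped
  - product 6 (Notebook): category_id=1 -> matches Tools
  - product 7 (Mouse): category_id=5 -> matches Books
  - product 8 (Lamp): category_id=5 -> matches Books
  - product 9 (Charger): category_id=4 -> matches Toys
So 2 of 9 rows are dropped.

SQL:
SELECT a.name, b.name AS category
FROM products a
INNER JOIN categories b ON a.category_id = b.id

Result:
name       | category
-----------+---------
Headphones | Tools   
Pen        | Tools   
Monitor    | Tools   
Notebook   | Tools   
Mouse      | Books   
Lamp       | Books   
Charger    | Toys    


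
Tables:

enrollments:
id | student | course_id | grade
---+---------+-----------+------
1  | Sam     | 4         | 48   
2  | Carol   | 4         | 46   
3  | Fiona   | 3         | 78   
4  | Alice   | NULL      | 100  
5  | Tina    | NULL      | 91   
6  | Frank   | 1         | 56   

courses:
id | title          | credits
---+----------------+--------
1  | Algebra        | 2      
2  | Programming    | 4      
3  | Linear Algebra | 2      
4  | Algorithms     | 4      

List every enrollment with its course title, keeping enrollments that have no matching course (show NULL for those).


LEFT JOIN keeps every row from enrollments (the left table); where course_id has no match in courses, the course columns become NULL. Walk through each enrollment:
  - enrollment 1 (Sam): course_id=4 -> matches Algorithms
  - enrollment 2 (Carol): course_id=4 -> matches Algorithms
  - enrollment 3 (Fiona): course_id=3 -> matches Linear Algebra
  - enrollment 4 (Alice): course_id=NULL, no match -> kept with NULL
  - enrollment 5 (Tina): course_id=NULL, no match -> kept with NULL
  - enrollment 6 (Frank): course_id=1 -> matches Algebra
All 6 rows appear; 2 have NULL course.

SQL:
SELECT a.student, b.title AS course
FROM enrollments a
LEFT JOIN courses b ON a.course_id = b.id

Result:
student | course        
--------+---------------
Sam     | Algorithms    
Carol   | Algorithms    
Fiona   | Linear Algebra
Alice   | NULL          
Tina    | NULL          
Frank   | Algebra       


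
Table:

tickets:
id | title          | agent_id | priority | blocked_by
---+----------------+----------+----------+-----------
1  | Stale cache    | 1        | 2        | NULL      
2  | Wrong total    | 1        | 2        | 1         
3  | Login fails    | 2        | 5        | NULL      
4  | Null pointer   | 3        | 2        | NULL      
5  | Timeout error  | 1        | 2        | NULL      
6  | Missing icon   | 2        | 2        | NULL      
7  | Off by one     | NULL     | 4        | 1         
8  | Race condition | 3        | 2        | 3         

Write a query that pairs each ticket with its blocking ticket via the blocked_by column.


This is a self-join: tickets is joined to a second copy of itself, matching each row's blocked_by to another row's id. Use LEFT JOIN so rows with blocked_by=NULL are kept.
  - ticket 1 (Stale cache): blocked_by=NULL -> NULL
  - ticket 2 (Wrong total): blocked_by=1 -> Stale cache
  - ticket 3 (Login fails): blocked_by=NULL -> NULL
  - ticket 4 (Null pointer): blocked_by=NULL -> NULL
  - ticket 5 (Timeout error): blocked_by=NULL -> NULL
  - ticket 6 (Missing icon): blocked_by=NULL -> NULL
  - ticket 7 (Off by one): blocked_by=1 -> Stale cache
  - ticket 8 (Race condition): blocked_by=3 -> Login fails

SQL:
SELECT a.title AS item, b.title AS blocked_by
FROM tickets a
LEFT JOIN tickets b ON a.blocked_by = b.id

Result:
item           | blocked_by 
---------------+------------
Stale cache    | NULL       
Wrong total    | Stale cache
Login fails    | NULL       
Null pointer   | NULL       
Timeout error  | NULL       
Missing icon   | NULL       
Off by one     | Stale cache
Race condition | Login fails


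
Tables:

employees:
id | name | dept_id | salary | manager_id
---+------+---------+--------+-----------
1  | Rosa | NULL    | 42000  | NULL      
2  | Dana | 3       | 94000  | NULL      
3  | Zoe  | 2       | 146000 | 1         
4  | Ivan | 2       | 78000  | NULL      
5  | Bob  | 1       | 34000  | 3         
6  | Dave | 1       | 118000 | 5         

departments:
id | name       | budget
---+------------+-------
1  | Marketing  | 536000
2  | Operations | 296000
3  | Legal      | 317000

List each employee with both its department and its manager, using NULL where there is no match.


Two LEFT JOINs from the same base table employees: one to departments via dept_id, one to employees itself via manager_id. Both are LEFT so every employee is preserved.
Match against departments:
  - employee 1 (Rosa): dept_id=NULL, no match -> kept with NULL
  - employee 2 (Dana): dept_id=3 -> matches Legal
  - employee 3 (Zoe): dept_id=2 -> matches Operations
  - employee 4 (Ivan): dept_id=2 -> matches Operations
  - employee 5 (Bob): dept_id=1 -> matches Marketing
  - employee 6 (Dave): dept_id=1 -> matches Marketing
Match against employees (self):
  - employee 1 (Rosa): manager_id=NULL -> NULL
  - employee 2 (Dana): manager_id=NULL -> NULL
  - employee 3 (Zoe): manager_id=1 -> Rosa
  - employee 4 (Ivan): manager_id=NULL -> NULL
  - employee 5 (Bob): manager_id=3 -> Zoe
  - employee 6 (Dave): manager_id=5 -> Bob

SQL:
SELECT a.name, b.name AS department, c.name AS manager
FROM employees a
LEFT JOIN departments b ON a.dept_id = b.id
LEFT JOIN employees c ON a.manager_id = c.id

Result:
name | department | manager
-----+------------+--------
Rosa | NULL       | NULL   
Dana | Legal      | NULL   
Zoe  | Operations | Rosa   
Ivan | Operations | NULL   
Bob  | Marketing  | Zoe    
Dave | Marketing  | Bob    


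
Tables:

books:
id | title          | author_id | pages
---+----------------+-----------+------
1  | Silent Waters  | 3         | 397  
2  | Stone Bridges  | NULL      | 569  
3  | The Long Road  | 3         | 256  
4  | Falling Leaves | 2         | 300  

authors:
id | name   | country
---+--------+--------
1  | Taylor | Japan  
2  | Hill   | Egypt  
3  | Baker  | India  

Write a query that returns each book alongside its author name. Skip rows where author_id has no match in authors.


INNER JOIN keeps only books rows whose author_id matches an id in authors. Walk through each book:
  - book 1 (Silent Waters): author_id=3 -> matches Baker
  - book 2 (Stone Bridges): author_id=NULL, no match -> dropped
  - book 3 (The Long Road): author_id=3 -> matches Baker
  - book 4 (Falling Leaves): author_id=2 -> matches Hill
So 1 of 4 rows is dropped.

SQL:
SELECT a.title, b.name AS author
FROM books a
INNER JOIN authors b ON a.author_id = b.id

Result:
title          | author
---------------+-------
Silent Waters  | Baker 
The Long Road  | Baker 
Falling Leaves | Hill  


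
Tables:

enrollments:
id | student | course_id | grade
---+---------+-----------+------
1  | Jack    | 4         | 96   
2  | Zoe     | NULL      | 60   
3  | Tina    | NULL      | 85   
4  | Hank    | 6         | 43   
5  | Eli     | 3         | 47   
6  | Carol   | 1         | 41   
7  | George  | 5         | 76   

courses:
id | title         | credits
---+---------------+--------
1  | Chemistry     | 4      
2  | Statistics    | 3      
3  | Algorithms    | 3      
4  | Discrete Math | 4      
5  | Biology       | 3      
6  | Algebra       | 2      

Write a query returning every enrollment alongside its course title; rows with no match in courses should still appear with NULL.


LEFT JOIN keeps every row from enrollments (the left table); where course_id has no match in courses, the course columns become NULL. Walk through each enrollment:
  - enrollment 1 (Jack): course_id=4 -> matches Discrete Math
  - enrollment 2 (Zoe): course_id=NULL, no match -> kept with NULL
  - enrollment 3 (Tina): course_id=NULL, no match -> kept with NULL
  - enrollment 4 (Hank): course_id=6 -> matches Algebra
  - enrollment 5 (Eli): course_id=3 -> matches Algorithms
  - enrollment 6 (Carol): course_id=1 -> matches Chemistry
  - enrollment 7 (George): course_id=5 -> matches Biology
All 7 rows appear; 2 have NULL course.

SQL:
SELECT a.student, b.title AS course
FROM enrollments a
LEFT JOIN courses b ON a.course_id = b.id

Result:
student | course       
--------+--------------
Jack    | Discrete Math
Zoe     | NULL         
Tina    | NULL         
Hank    | Algebra      
Eli     | Algorithms   
Carol   | Chemistry    
George  | Biology      


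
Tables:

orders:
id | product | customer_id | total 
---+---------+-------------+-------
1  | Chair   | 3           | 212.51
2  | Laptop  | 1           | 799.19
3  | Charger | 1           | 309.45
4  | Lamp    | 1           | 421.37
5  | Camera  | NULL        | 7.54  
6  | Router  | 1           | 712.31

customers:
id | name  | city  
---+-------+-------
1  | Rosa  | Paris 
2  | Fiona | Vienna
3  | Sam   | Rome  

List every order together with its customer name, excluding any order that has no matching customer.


INNER JOIN keeps only orders rows whose customer_id matches an id in customers. Walk through each order:
  - order 1 (Chair): customer_id=3 -> matches Sam
  - order 2 (Laptop): customer_id=1 -> matches Rosa
  - order 3 (Charger): customer_id=1 -> matches Rosa
  - order 4 (Lamp): customer_id=1 -> matches Rosa
  - order 5 (Camera): customer_id=NULL, no match -> dropped
  - order 6 (Router): customer_id=1 -> matches Rosa
So 1 of 6 rows is dropped.

SQL:
SELECT a.product, b.name AS customer
FROM orders a
INNER JOIN customers b ON a.customer_id = b.id

Result:
product | customer
--------+---------
Chair   | Sam     
Laptop  | Rosa    
Charger | Rosa    
Lamp    | Rosa    
Router  | Rosa    


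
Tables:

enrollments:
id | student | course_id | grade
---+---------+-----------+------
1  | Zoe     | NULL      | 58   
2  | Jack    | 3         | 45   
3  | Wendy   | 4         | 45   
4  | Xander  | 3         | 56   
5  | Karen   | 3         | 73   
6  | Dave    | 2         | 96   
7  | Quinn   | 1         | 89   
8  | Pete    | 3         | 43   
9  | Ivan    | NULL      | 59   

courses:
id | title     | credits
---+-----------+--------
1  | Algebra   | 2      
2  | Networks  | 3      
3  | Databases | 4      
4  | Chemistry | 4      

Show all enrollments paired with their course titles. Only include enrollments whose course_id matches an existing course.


INNER JOIN keeps only enrollments rows whose course_id matches an id in courses. Walk through each enrollment:
  - enrollment 1 (Zoe): course_id=NULL, no match -> dropped
  - enrollment 2 (Jack): course_id=3 -> matches Databases
  - enrollment 3 (Wendy): course_id=4 -> matches Chemistry
  - enrollment 4 (Xander): course_id=3 -> matches Databases
  - enrollment 5 (Karen): course_id=3 -> matches Databases
  - enrollment 6 (Dave): course_id=2 -> matches Networks
  - enrollment 7 (Quinn): course_id=1 -> matches Algebra
  - enrollment 8 (Pete): course_id=3 -> matches Databases
  - enrollment 9 (Ivan): course_id=NULL, no match -> dropped
So 2 of 9 rows are dropped.

SQL:
SELECT a.student, b.title AS course
FROM enrollments a
INNER JOIN courses b ON a.course_id = b.id

Result:
student | course   
--------+----------
Jack    | Databases
Wendy   | Chemistry
Xander  | Databases
Karen   | Databases
Dave    | Networks 
Quinn   | Algebra  
Pete    | Databases


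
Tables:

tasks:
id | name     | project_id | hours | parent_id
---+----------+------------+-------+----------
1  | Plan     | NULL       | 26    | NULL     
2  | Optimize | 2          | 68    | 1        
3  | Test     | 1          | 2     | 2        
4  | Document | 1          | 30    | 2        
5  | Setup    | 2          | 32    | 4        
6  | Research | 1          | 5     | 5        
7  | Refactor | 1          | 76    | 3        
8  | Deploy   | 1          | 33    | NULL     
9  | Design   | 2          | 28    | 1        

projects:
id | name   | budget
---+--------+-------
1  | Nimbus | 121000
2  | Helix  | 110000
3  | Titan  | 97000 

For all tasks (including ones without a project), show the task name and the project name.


LEFT JOIN keeps every row from tasks (the left table); where project_id has no match in projects, the project columns become NULL. Walk through each task:
  - task 1 (Plan): project_id=NULL, no match -> kept with NULL
  - task 2 (Optimize): project_id=2 -> matches Helix
  - task 3 (Test): project_id=1 -> matches Nimbus
  - task 4 (Document): project_id=1 -> matches Nimbus
  - task 5 (Setup): project_id=2 -> matches Helix
  - task 6 (Research): project_id=1 -> matches Nimbus
  - task 7 (Refactor): project_id=1 -> matches Nimbus
  - task 8 (Deploy): project_id=1 -> matches Nimbus
  - task 9 (Design): project_id=2 -> matches Helix
All 9 rows appear; 1 has NULL project.

SQL:
SELECT a.name, b.name AS project
FROM tasks a
LEFT JOIN projects b ON a.project_id = b.id

Result:
name     | project
---------+--------
Plan     | NULL   
Optimize | Helix  
Test     | Nimbus 
Document | Nimbus 
Setup    | Helix  
Research | Nimbus 
Refactor | Nimbus 
Deploy   | Nimbus 
Design   | Helix  


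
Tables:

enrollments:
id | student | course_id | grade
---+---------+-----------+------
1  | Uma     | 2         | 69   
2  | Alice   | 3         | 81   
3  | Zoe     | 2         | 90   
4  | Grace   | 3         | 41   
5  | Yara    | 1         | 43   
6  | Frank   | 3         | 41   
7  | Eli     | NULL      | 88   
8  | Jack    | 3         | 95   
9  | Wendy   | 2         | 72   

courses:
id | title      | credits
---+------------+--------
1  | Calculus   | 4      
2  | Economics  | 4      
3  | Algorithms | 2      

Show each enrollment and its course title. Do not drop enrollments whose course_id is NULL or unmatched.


LEFT JOIN keeps every row from enrollments (the left table); where course_id has no match in courses, the course columns become NULL. Walk through each enrollment:
  - enrollment 1 (Uma): course_id=2 -> matches Economics
  - enrollment 2 (Alice): course_id=3 -> matches Algorithms
  - enrollment 3 (Zoe): course_id=2 -> matches Economics
  - enrollment 4 (Grace): course_id=3 -> matches Algorithms
  - enrollment 5 (Yara): course_id=1 -> matches Calculus
  - enrollment 6 (Frank): course_id=3 -> matches Algorithms
  - enrollment 7 (Eli): course_id=NULL, no match -> kept with NULL
  - enrollment 8 (Jack): course_id=3 -> matches Algorithms
  - enrollment 9 (Wendy): course_id=2 -> matches Economics
All 9 rows appear; 1 has NULL course.

SQL:
SELECT a.student, b.title AS course
FROM enrollments a
LEFT JOIN courses b ON a.course_id = b.id

Result:
student | course    
--------+-----------
Uma     | Economics 
Alice   | Algorithms
Zoe     | Economics 
Grace   | Algorithms
Yara    | Calculus  
Frank   | Algorithms
Eli     | NULL      
Jack    | Algorithms
Wendy   | Economics 


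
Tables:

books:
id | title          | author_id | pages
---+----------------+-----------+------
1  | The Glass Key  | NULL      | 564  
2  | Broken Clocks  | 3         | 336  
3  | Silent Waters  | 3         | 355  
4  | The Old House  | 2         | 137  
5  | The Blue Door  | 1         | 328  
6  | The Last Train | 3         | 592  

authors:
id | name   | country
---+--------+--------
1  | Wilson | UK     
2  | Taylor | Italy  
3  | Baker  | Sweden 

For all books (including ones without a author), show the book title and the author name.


LEFT JOIN keeps every row from books (the left table); where author_id has no match in authors, the author columns become NULL. Walk through each book:
  - book 1 (The Glass Key): author_id=NULL, no match -> kept with NULL
  - book 2 (Broken Clocks): author_id=3 -> matches Baker
  - book 3 (Silent Waters): author_id=3 -> matches Baker
  - book 4 (The Old House): author_id=2 -> matches Taylor
  - book 5 (The Blue Door): author_id=1 -> matches Wilson
  - book 6 (The Last Train): author_id=3 -> matches Baker
All 6 rows appear; 1 has NULL author.

SQL:
SELECT a.title, b.name AS author
FROM books a
LEFT JOIN authors b ON a.author_id = b.id

Result:
title          | author
---------------+-------
The Glass Key  | NULL  
Broken Clocks  | Baker 
Silent Waters  | Baker 
The Old House  | Taylor
The Blue Door  | Wilson
The Last Train | Baker 


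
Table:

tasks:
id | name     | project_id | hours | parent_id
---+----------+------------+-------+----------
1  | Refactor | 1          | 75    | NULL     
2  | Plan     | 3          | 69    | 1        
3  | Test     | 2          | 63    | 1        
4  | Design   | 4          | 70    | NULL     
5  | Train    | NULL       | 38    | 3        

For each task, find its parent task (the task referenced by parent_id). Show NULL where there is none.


This is a self-join: tasks is joined to a second copy of itself, matching each row's parent_id to another row's id. Use LEFT JOIN so rows with parent_id=NULL are kept.
  - task 1 (Refactor): parent_id=NULL -> NULL
  - task 2 (Plan): parent_id=1 -> Refactor
  - task 3 (Test): parent_id=1 -> Refactor
  - task 4 (Design): parent_id=NULL -> NULL
  - task 5 (Train): parent_id=3 -> Test

SQL:
SELECT a.name AS item, b.name AS parent
FROM tasks a
LEFT JOIN tasks b ON a.parent_id = b.id

Result:
item     | parent  
---------+---------
Refactor | NULL    
Plan     | Refactor
Test     | Refactor
Design   | NULL    
Train    | Test    


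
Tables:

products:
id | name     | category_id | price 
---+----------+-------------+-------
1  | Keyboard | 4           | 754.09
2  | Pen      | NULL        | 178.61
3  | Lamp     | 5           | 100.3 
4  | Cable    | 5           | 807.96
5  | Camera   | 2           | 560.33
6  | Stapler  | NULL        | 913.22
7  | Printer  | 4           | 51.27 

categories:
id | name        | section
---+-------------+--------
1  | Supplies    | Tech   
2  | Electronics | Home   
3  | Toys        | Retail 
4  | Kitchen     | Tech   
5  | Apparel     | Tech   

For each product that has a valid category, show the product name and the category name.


INNER JOIN keeps only products rows whose category_id matches an id in categories. Walk through each product:
  - product 1 (Keyboard): category_id=4 -> matches Kitchen
  - product 2 (Pen): category_id=NULL, no match -> dropped
  - product 3 (Lamp): category_id=5 -> matches Apparel
  - product 4 (Cable): category_id=5 -> matches Apparel
  - product 5 (Camera): category_id=2 -> matches Electronics
  - product 6 (Stapler): category_id=NULL, no match -> dropped
  - product 7 (Printer): category_id=4 -> matches Kitchen
So 2 of 7 rows are dropped.

SQL:
SELECT a.name, b.name AS category
FROM products a
INNER JOIN categories b ON a.category_id = b.id

Result:
name     | category   
---------+------------
Keyboard | Kitchen    
Lamp     | Apparel    
Cable    | Apparel    
Camera   | Electronics
Printer  | Kitchen    


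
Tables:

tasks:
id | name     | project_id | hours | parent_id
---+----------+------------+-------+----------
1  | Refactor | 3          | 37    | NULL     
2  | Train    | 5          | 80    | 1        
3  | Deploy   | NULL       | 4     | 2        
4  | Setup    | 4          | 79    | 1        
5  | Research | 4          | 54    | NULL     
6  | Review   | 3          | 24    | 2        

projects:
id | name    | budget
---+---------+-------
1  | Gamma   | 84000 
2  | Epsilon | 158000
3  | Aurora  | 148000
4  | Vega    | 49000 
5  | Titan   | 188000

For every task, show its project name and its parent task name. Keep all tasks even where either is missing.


Two LEFT JOINs from the same base table tasks: one to projects via project_id, one to tasks itself via parent_id. Both are LEFT so every task is preserved.
Match against projects:
  - task 1 (Refactor): project_id=3 -> matches Aurora
  - task 2 (Train): project_id=5 -> matches Titan
  - task 3 (Deploy): project_id=NULL, no match -> kept with NULL
  - task 4 (Setup): project_id=4 -> matches Vega
  - task 5 (Research): project_id=4 -> matches Vega
  - task 6 (Review): project_id=3 -> matches Aurora
Match against tasks (self):
  - task 1 (Refactor): parent_id=NULL -> NULL
  - task 2 (Train): parent_id=1 -> Refactor
  - task 3 (Deploy): parent_id=2 -> Train
  - task 4 (Setup): parent_id=1 -> Refactor
  - task 5 (Research): parent_id=NULL -> NULL
  - task 6 (Review): parent_id=2 -> Train

SQL:
SELECT a.name, b.name AS project, c.name AS parent
FROM tasks a
LEFT JOIN projects b ON a.project_id = b.id
LEFT JOIN tasks c ON a.parent_id = c.id

Result:
name     | project | parent  
---------+---------+---------
Refactor | Aurora  | NULL    
Train    | Titan   | Refactor
Deploy   | NULL    | Train   
Setup    | Vega    | Refactor
Research | Vega    | NULL    
Review   | Aurora  | Train   


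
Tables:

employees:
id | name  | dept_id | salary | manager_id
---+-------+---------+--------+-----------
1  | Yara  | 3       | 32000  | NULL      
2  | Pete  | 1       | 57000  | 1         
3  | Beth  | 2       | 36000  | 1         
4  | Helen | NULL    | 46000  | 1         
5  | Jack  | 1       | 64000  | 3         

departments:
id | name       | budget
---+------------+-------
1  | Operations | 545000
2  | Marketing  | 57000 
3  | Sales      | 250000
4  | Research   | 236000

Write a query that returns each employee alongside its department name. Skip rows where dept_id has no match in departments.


INNER JOIN keeps only employees rows whose dept_id matches an id in departments. Walk through each employee:
  - employee 1 (Yara): dept_id=3 -> matches Sales
  - employee 2 (Pete): dept_id=1 -> matches Operations
  - employee 3 (Beth): dept_id=2 -> matches Marketing
  - employee 4 (Helen): dept_id=NULL, no match -> dropped
  - employee 5 (Jack): dept_id=1 -> matches Operations
So 1 of 5 rows is dropped.

SQL:
SELECT a.name, b.name AS department
FROM employees a
INNER JOIN departments b ON a.dept_id = b.id

Result:
name | department
-----+-----------
Yara | Sales     
Pete | Operations
Beth | Marketing 
Jack | Operations


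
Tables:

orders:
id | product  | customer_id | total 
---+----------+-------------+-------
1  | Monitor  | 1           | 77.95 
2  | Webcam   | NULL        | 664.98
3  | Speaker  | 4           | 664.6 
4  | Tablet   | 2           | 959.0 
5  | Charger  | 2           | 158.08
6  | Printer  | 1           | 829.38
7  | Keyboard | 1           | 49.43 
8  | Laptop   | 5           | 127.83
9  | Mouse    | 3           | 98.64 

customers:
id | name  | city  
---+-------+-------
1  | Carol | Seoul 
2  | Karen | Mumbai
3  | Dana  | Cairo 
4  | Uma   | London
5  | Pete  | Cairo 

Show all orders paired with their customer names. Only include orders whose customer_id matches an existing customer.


INNER JOIN keeps only orders rows whose customer_id matches an id in customers. Walk through each order:
  - order 1 (Monitor): customer_id=1 -> matches Carol
  - order 2 (Webcam): customer_id=NULL, no match -> dropped
  - order 3 (Speaker): customer_id=4 -> matches Uma
  - order 4 (Tablet): customer_id=2 -> matches Karen
  - order 5 (Charger): customer_id=2 -> matches Karen
  - order 6 (Printer): customer_id=1 -> matches Carol
  - order 7 (Keyboard): customer_id=1 -> matches Carol
  - order 8 (Laptop): customer_id=5 -> matches Pete
  - order 9 (Mouse): customer_id=3 -> matches Dana
So 1 of 9 rows is dropped.

SQL:
SELECT a.product, b.name AS customer
FROM orders a
INNER JOIN customers b ON a.customer_id = b.id

Result:
product  | customer
---------+---------
Monitor  | Carol   
Speaker  | Uma     
Tablet   | Karen   
Charger  | Karen   
Printer  | Carol   
Keyboard | Carol   
Laptop   | Pete    
Mouse    | Dana    


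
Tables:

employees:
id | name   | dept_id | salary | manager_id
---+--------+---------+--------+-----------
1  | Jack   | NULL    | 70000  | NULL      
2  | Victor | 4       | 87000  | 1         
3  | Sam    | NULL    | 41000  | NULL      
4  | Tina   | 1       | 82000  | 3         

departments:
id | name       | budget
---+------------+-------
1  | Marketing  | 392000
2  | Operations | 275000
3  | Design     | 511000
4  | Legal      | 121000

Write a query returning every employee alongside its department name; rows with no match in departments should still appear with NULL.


LEFT JOIN keeps every row from employees (the left table); where dept_id has no match in departments, the department columns become NULL. Walk through each employee:
  - employee 1 (Jack): dept_id=NULL, no match -> kept with NULL
  - employee 2 (Victor): dept_id=4 -> matches Legal
  - employee 3 (Sam): dept_id=NULL, no match -> kept with NULL
  - employee 4 (Tina): dept_id=1 -> matches Marketing
All 4 rows appear; 2 have NULL department.

SQL:
SELECT a.name, b.name AS department
FROM employees a
LEFT JOIN departments b ON a.dept_id = b.id

Result:
name   | department
-------+-----------
Jack   | NULL      
Victor | Legal     
Sam    | NULL      
Tina   | Marketing 


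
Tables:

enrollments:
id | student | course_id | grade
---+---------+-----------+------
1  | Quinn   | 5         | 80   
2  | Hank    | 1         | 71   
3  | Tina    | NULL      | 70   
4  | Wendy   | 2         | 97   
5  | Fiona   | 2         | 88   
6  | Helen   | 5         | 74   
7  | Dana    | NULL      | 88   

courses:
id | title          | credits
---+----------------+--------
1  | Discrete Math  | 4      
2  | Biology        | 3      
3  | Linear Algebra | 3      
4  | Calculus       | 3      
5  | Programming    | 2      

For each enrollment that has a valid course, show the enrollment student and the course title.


INNER JOIN keeps only enrollments rows whose course_id matches an id in courses. Walk through each enrollment:
  - enrollment 1 (Quinn): course_id=5 -> matches Programming
  - enrollment 2 (Hank): course_id=1 -> matches Discrete Math
  - enrollment 3 (Tina): course_id=NULL, no match -> dropped
  - enrollment 4 (Wendy): course_id=2 -> matches Biology
  - enrollment 5 (Fiona): course_id=2 -> matches Biology
  - enrollment 6 (Helen): course_id=5 -> matches Programming
  - enrollment 7 (Dana): course_id=NULL, no match -> dropped
So 2 of 7 rows are dropped.

SQL:
SELECT a.student, b.title AS course
FROM enrollments a
INNER JOIN courses b ON a.course_id = b.id

Result:
student | course       
--------+--------------
Quinn   | Programming  
Hank    | Discrete Math
Wendy   | Biology      
Fiona   | Biology      
Helen   | Programming  
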